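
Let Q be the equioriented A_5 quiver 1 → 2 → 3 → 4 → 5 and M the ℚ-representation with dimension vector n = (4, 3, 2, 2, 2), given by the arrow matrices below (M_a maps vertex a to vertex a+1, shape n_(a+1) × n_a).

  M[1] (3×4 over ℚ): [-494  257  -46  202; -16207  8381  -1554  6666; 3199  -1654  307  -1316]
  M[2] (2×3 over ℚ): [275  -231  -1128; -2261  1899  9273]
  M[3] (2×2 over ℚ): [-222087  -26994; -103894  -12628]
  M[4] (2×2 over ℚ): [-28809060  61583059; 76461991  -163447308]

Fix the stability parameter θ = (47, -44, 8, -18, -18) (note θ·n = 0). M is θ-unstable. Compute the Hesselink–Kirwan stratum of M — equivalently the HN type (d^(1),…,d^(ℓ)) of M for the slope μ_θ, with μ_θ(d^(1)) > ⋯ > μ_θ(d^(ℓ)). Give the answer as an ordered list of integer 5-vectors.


Barcode: M ≅ I[1,1], I[1,2], I[1,3], I[1,5], I[4,5]. HN layers by μ_θ (5 steps, strictly decreasing):
  μ^(1)=47; μ^(2)=8; μ^(3)=3/2; μ^(4)=-5; μ^(5)=-18

((1, 0, 0, 0, 0); (0, 0, 1, 0, 0); (2, 2, 0, 0, 0); (1, 1, 1, 1, 1); (0, 0, 0, 1, 1))


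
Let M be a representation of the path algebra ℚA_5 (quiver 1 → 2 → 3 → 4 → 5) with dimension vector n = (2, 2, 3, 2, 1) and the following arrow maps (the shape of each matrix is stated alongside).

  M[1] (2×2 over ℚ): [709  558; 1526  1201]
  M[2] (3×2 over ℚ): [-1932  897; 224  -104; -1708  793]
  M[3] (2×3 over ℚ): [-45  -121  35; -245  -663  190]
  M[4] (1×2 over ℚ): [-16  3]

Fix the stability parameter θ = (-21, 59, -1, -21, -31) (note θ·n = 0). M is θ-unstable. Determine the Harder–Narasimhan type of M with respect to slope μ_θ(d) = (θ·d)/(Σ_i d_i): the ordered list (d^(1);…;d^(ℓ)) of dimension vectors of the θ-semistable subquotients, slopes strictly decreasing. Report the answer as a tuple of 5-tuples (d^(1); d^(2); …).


Barcode: M ≅ I[1,2], I[1,5], I[3,3], I[3,4]. HN layers by μ_θ (5 steps, strictly decreasing):
  μ^(1)=59; μ^(2)=3/2; μ^(3)=-1; μ^(4)=-11; μ^(5)=-21

((0, 1, 0, 0, 0); (0, 1, 1, 1, 1); (0, 0, 1, 0, 0); (0, 0, 1, 1, 0); (2, 0, 0, 0, 0))


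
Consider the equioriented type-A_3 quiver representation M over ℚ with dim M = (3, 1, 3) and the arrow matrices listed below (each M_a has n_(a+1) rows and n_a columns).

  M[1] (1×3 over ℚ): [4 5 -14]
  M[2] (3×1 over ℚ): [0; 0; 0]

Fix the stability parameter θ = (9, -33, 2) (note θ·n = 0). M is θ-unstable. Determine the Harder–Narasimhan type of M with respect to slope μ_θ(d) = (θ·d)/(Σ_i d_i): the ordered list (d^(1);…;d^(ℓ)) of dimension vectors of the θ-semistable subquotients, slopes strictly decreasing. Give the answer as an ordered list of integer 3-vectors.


Interval decomposition of M: I[1,1]^2, I[1,2], I[3,3]^3.
HN type (ℓ=3): μ^(1)=9; μ^(2)=2; μ^(3)=-12

((2, 0, 0); (0, 0, 3); (1, 1, 0))


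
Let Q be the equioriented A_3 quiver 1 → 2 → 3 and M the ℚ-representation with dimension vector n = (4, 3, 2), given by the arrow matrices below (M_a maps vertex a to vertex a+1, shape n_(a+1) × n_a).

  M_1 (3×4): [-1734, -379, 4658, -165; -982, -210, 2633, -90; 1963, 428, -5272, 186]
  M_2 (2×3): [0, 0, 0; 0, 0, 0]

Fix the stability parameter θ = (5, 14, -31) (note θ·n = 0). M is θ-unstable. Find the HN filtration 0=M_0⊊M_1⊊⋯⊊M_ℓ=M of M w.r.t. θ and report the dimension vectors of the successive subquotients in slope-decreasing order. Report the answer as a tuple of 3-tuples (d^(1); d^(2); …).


Via rank(M_{q-1}∘⋯∘M_p): M ≅ I[1,1], I[1,2]^3, I[3,3]^2.
μ_θ-semistable layers: μ^(1)=14; μ^(2)=5; μ^(3)=-31

((0, 3, 0); (4, 0, 0); (0, 0, 2))


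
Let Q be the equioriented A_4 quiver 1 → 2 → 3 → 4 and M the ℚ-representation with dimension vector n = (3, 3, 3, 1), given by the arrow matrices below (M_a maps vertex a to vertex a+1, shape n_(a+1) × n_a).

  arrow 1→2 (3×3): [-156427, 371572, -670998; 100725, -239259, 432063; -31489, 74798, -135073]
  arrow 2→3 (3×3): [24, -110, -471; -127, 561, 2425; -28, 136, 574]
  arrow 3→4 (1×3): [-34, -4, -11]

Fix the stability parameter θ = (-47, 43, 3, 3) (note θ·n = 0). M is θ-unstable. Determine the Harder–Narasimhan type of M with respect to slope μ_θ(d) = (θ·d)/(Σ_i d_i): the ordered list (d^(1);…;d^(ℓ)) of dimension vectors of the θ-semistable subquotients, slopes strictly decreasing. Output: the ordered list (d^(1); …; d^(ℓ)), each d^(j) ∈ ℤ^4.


Barcode: M ≅ I[1,2], I[1,3]^2, I[3,4]. HN layers by μ_θ (4 steps, strictly decreasing):
  μ^(1)=43; μ^(2)=23; μ^(3)=3; μ^(4)=-47

((0, 1, 0, 0); (0, 2, 2, 0); (0, 0, 1, 1); (3, 0, 0, 0))


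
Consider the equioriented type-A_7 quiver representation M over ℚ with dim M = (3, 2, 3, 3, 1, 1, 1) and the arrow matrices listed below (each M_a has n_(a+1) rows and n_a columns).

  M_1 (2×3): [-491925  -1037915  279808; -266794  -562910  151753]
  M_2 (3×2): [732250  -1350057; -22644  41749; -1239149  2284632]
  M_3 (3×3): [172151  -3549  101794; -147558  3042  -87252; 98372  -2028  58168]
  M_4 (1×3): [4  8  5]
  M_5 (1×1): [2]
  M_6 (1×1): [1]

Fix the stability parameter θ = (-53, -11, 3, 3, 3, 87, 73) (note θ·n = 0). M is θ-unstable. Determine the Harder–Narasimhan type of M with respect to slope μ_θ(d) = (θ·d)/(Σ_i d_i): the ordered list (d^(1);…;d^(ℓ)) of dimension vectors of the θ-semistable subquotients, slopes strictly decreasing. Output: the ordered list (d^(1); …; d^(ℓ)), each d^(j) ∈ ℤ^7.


Barcode: M ≅ I[1,1], I[1,3]^2, I[3,4], I[4,4], I[4,7]. HN layers by μ_θ (4 steps, strictly decreasing):
  μ^(1)=80; μ^(2)=3; μ^(3)=-11; μ^(4)=-53

((0, 0, 0, 0, 0, 1, 1); (0, 0, 3, 3, 1, 0, 0); (0, 2, 0, 0, 0, 0, 0); (3, 0, 0, 0, 0, 0, 0))


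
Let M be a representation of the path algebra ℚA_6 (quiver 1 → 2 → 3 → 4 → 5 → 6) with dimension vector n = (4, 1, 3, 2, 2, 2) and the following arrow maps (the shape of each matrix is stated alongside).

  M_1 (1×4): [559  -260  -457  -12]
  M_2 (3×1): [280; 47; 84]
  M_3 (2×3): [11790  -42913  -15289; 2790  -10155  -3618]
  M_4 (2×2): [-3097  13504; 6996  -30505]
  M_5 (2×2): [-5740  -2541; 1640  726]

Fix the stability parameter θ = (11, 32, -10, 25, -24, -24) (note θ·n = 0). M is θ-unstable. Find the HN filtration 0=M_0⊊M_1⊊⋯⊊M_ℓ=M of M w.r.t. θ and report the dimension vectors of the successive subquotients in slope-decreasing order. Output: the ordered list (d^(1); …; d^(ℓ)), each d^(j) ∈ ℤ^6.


Barcode: M ≅ I[1,1]^3, I[1,6], I[3,3], I[3,5], I[6,6]. HN layers by μ_θ (5 steps, strictly decreasing):
  μ^(1)=11; μ^(2)=5/3; μ^(3)=1/2; μ^(4)=-10; μ^(5)=-24

((3, 0, 0, 0, 0, 0); (1, 1, 1, 1, 1, 1); (0, 0, 0, 1, 1, 0); (0, 0, 2, 0, 0, 0); (0, 0, 0, 0, 0, 1))


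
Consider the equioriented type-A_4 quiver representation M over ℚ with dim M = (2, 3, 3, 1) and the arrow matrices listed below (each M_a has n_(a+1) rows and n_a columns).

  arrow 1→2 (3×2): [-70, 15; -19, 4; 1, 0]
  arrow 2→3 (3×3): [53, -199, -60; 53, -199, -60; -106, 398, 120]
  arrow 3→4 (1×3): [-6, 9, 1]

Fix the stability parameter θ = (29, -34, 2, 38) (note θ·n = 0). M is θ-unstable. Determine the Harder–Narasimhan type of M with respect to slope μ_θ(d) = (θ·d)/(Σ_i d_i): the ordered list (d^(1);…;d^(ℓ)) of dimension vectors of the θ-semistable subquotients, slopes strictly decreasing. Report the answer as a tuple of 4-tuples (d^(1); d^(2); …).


Barcode: M ≅ I[1,2], I[1,4], I[2,2], I[3,3]^2. HN layers by μ_θ (4 steps, strictly decreasing):
  μ^(1)=38; μ^(2)=2; μ^(3)=-5/2; μ^(4)=-34

((0, 0, 0, 1); (0, 0, 3, 0); (2, 2, 0, 0); (0, 1, 0, 0))


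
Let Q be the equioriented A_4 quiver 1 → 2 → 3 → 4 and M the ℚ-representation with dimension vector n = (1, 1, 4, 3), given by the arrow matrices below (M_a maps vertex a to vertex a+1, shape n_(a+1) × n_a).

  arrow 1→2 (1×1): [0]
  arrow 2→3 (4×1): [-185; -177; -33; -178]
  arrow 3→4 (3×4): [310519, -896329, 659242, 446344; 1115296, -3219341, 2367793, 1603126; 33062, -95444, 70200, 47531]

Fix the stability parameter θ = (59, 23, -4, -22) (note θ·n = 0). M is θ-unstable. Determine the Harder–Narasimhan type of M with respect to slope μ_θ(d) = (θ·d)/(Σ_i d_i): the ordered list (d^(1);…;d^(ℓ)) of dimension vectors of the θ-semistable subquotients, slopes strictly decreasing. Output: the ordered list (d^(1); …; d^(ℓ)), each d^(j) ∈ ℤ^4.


Via rank(M_{q-1}∘⋯∘M_p): M ≅ I[1,1], I[2,3], I[3,4]^3.
μ_θ-semistable layers: μ^(1)=59; μ^(2)=19/2; μ^(3)=-13

((1, 0, 0, 0); (0, 1, 1, 0); (0, 0, 3, 3))


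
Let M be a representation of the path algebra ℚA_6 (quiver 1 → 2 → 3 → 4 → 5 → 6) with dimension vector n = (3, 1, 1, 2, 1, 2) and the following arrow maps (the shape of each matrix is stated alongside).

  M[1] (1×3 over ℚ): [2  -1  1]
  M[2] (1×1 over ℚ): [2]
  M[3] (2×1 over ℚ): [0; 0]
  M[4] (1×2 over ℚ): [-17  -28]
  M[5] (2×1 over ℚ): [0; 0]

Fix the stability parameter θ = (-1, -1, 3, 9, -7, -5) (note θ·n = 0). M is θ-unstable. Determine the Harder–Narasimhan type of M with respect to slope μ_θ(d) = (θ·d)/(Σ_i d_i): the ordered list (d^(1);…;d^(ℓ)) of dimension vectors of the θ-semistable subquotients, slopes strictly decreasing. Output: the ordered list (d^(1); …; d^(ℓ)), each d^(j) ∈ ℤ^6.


Via rank(M_{q-1}∘⋯∘M_p): M ≅ I[1,1]^2, I[1,3], I[4,4], I[4,5], I[6,6]^2.
μ_θ-semistable layers: μ^(1)=9; μ^(2)=3; μ^(3)=1; μ^(4)=-1; μ^(5)=-5

((0, 0, 0, 1, 0, 0); (0, 0, 1, 0, 0, 0); (0, 0, 0, 1, 1, 0); (3, 1, 0, 0, 0, 0); (0, 0, 0, 0, 0, 2))


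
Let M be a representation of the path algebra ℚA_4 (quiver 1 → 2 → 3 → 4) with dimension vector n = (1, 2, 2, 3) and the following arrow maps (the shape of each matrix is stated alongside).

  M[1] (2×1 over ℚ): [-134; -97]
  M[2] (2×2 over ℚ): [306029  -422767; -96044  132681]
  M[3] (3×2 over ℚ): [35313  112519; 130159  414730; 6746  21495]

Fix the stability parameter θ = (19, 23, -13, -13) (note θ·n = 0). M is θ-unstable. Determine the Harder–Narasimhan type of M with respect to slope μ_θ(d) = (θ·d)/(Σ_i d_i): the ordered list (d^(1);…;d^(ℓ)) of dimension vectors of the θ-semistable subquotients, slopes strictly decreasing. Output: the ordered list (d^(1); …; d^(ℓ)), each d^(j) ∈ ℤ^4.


Barcode: M ≅ I[1,4], I[2,4], I[4,4]. HN layers by μ_θ (3 steps, strictly decreasing):
  μ^(1)=4; μ^(2)=-1; μ^(3)=-13

((1, 1, 1, 1); (0, 1, 1, 1); (0, 0, 0, 1))


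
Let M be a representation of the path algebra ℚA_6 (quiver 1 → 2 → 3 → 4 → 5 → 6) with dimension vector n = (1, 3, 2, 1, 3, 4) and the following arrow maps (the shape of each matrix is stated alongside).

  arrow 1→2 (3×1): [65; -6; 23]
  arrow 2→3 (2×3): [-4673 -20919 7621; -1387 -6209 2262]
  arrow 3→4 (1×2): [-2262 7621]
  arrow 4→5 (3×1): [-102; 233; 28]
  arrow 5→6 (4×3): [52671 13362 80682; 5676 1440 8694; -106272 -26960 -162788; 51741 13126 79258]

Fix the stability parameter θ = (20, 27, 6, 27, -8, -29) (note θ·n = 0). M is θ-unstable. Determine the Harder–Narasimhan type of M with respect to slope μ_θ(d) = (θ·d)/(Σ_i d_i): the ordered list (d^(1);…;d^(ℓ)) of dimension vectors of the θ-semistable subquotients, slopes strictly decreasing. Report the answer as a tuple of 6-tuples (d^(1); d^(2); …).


Via rank(M_{q-1}∘⋯∘M_p): M ≅ I[1,5], I[2,2], I[2,3], I[5,6]^2, I[6,6]^2.
μ_θ-semistable layers: μ^(1)=27; μ^(2)=33/2; μ^(3)=72/5; μ^(4)=-37/2; μ^(5)=-29

((0, 1, 0, 0, 0, 0); (0, 1, 1, 0, 0, 0); (1, 1, 1, 1, 1, 0); (0, 0, 0, 0, 2, 2); (0, 0, 0, 0, 0, 2))


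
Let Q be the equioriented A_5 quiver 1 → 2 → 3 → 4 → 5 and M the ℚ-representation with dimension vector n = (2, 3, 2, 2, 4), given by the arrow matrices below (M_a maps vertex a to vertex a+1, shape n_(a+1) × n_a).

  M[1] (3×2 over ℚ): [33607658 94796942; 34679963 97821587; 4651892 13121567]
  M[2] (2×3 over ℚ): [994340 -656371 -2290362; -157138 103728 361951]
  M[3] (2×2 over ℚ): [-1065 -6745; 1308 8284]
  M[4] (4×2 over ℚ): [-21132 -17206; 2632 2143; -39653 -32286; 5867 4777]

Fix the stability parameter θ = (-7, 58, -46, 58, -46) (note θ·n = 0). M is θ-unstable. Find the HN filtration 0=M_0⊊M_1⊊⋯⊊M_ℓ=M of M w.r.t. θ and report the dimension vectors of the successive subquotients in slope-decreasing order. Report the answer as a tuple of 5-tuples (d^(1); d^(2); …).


Barcode: M ≅ I[1,3], I[1,5], I[2,2], I[4,5], I[5,5]^2. HN layers by μ_θ (4 steps, strictly decreasing):
  μ^(1)=58; μ^(2)=6; μ^(3)=-7; μ^(4)=-46

((0, 1, 0, 0, 0); (0, 2, 2, 2, 2); (2, 0, 0, 0, 0); (0, 0, 0, 0, 2))


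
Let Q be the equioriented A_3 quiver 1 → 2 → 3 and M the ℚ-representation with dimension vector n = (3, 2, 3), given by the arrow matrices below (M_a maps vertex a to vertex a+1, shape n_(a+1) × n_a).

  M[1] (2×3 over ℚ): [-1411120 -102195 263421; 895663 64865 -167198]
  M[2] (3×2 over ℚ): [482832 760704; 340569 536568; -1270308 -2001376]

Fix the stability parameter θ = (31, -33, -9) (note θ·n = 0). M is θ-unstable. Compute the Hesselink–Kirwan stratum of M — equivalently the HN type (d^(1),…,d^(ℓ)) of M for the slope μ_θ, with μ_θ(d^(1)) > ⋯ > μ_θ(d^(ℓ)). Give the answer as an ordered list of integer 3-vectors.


Barcode: M ≅ I[1,1], I[1,2], I[1,3], I[3,3]^2. HN layers by μ_θ (4 steps, strictly decreasing):
  μ^(1)=31; μ^(2)=-1; μ^(3)=-11/3; μ^(4)=-9

((1, 0, 0); (1, 1, 0); (1, 1, 1); (0, 0, 2))


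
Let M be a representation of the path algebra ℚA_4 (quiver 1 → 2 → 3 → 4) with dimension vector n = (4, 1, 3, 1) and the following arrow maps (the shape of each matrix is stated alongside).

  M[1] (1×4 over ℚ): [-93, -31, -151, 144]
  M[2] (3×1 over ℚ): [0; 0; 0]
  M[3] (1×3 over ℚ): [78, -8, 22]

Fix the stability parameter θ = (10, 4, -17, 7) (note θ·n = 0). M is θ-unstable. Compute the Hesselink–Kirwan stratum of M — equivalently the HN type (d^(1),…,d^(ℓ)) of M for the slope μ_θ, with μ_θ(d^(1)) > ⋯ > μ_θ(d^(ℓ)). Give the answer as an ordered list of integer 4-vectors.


Interval decomposition of M: I[1,1]^3, I[1,2], I[3,3]^2, I[3,4].
HN type (ℓ=3): μ^(1)=10; μ^(2)=7; μ^(3)=-17

((3, 0, 0, 0); (1, 1, 0, 1); (0, 0, 3, 0))


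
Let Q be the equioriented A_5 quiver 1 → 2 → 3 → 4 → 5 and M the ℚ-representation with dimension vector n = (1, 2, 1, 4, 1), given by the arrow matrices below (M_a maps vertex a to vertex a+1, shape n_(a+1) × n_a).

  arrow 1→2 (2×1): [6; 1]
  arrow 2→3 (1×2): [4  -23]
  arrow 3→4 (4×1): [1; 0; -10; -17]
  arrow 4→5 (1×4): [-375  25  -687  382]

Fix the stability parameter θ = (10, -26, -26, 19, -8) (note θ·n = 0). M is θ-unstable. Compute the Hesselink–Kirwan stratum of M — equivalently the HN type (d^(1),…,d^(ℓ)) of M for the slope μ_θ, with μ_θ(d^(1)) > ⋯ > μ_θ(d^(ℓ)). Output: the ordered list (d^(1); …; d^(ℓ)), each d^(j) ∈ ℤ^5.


Interval decomposition of M: I[1,5], I[2,2], I[4,4]^3.
HN type (ℓ=4): μ^(1)=19; μ^(2)=11/2; μ^(3)=-14; μ^(4)=-26

((0, 0, 0, 3, 0); (0, 0, 0, 1, 1); (1, 1, 1, 0, 0); (0, 1, 0, 0, 0))


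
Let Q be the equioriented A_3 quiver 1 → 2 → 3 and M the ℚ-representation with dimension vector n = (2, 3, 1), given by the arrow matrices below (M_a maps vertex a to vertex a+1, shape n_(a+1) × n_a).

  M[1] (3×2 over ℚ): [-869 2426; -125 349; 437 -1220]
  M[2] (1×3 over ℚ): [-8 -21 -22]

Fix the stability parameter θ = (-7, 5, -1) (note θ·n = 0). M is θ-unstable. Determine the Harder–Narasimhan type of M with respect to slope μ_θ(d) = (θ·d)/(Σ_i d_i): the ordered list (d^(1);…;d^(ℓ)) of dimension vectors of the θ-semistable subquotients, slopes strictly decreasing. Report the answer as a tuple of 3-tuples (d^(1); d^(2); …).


Barcode: M ≅ I[1,2], I[1,3], I[2,2]. HN layers by μ_θ (3 steps, strictly decreasing):
  μ^(1)=5; μ^(2)=2; μ^(3)=-7

((0, 2, 0); (0, 1, 1); (2, 0, 0))


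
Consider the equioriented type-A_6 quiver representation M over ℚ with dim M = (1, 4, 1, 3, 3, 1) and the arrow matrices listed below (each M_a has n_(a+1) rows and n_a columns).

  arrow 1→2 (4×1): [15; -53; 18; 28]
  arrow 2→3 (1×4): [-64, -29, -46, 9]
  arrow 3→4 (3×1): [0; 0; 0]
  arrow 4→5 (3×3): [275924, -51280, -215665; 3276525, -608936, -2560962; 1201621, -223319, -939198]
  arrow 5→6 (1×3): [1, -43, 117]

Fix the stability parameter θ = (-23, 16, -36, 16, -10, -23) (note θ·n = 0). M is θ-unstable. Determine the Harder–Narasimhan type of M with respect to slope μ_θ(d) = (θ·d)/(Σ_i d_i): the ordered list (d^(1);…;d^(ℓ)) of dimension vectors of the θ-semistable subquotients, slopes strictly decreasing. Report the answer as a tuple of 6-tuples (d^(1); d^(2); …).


Interval decomposition of M: I[1,3], I[2,2]^3, I[4,5]^2, I[4,6].
HN type (ℓ=5): μ^(1)=16; μ^(2)=3; μ^(3)=-17/3; μ^(4)=-10; μ^(5)=-23

((0, 3, 0, 0, 0, 0); (0, 0, 0, 2, 2, 0); (0, 0, 0, 1, 1, 1); (0, 1, 1, 0, 0, 0); (1, 0, 0, 0, 0, 0))


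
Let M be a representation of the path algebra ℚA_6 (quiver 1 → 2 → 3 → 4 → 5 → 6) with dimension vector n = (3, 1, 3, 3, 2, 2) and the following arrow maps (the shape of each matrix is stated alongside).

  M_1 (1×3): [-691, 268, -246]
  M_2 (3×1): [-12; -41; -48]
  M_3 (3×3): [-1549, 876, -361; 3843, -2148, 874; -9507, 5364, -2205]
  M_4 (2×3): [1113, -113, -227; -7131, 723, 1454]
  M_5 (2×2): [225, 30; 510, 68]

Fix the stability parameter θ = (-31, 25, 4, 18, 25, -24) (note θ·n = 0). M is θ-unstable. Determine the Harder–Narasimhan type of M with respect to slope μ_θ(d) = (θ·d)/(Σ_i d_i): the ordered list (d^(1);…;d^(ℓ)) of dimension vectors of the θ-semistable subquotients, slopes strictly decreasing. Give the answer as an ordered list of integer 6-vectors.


Via rank(M_{q-1}∘⋯∘M_p): M ≅ I[1,1]^2, I[1,3], I[3,5], I[3,6], I[4,4], I[6,6].
μ_θ-semistable layers: μ^(1)=25; μ^(2)=18; μ^(3)=29/2; μ^(4)=19/3; μ^(5)=4; μ^(6)=-24; μ^(7)=-31

((0, 0, 0, 0, 1, 0); (0, 0, 0, 2, 0, 0); (0, 1, 1, 0, 0, 0); (0, 0, 0, 1, 1, 1); (0, 0, 2, 0, 0, 0); (0, 0, 0, 0, 0, 1); (3, 0, 0, 0, 0, 0))


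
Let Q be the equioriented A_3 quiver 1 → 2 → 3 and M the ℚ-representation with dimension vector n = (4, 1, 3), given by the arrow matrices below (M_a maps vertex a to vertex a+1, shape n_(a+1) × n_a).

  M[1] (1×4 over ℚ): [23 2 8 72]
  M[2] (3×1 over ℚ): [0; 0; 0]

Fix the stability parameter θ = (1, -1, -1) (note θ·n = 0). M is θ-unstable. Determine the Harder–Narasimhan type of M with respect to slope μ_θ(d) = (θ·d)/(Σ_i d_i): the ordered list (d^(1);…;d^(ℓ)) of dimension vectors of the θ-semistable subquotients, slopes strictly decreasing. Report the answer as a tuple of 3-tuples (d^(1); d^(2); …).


Interval decomposition of M: I[1,1]^3, I[1,2], I[3,3]^3.
HN type (ℓ=3): μ^(1)=1; μ^(2)=0; μ^(3)=-1

((3, 0, 0); (1, 1, 0); (0, 0, 3))


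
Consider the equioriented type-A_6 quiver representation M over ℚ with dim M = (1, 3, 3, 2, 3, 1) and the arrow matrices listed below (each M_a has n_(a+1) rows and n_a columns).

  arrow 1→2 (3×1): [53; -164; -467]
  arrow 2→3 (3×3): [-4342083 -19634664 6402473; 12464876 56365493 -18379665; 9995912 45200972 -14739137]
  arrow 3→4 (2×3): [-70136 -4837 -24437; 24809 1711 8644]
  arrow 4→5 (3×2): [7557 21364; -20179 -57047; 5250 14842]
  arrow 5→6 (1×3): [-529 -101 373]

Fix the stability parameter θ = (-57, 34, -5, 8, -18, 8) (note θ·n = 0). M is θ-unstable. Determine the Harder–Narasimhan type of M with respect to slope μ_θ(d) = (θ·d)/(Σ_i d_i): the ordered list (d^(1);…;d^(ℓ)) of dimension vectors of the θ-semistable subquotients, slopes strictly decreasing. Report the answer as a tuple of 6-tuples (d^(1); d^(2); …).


Barcode: M ≅ I[1,6], I[2,3], I[2,5], I[5,5]. HN layers by μ_θ (5 steps, strictly decreasing):
  μ^(1)=29/2; μ^(2)=8; μ^(3)=19/4; μ^(4)=-18; μ^(5)=-57

((0, 1, 1, 0, 0, 0); (0, 0, 0, 0, 0, 1); (0, 2, 2, 2, 2, 0); (0, 0, 0, 0, 1, 0); (1, 0, 0, 0, 0, 0))


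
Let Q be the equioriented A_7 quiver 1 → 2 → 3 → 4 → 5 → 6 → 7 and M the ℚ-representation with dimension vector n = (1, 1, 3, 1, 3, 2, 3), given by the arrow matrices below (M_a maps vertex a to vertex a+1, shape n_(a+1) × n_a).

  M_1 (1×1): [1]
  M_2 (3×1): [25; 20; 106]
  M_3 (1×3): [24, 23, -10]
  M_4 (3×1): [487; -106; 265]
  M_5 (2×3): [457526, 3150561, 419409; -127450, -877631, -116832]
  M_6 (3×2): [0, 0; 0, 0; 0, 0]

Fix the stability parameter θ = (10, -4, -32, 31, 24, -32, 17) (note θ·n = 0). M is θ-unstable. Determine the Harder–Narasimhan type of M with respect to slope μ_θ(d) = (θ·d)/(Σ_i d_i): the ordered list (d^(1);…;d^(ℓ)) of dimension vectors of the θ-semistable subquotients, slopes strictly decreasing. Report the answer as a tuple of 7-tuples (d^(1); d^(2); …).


Interval decomposition of M: I[1,3], I[3,3], I[3,6], I[5,5], I[5,6], I[7,7]^3.
HN type (ℓ=6): μ^(1)=24; μ^(2)=17; μ^(3)=23/3; μ^(4)=-4; μ^(5)=-26/3; μ^(6)=-32

((0, 0, 0, 0, 1, 0, 0); (0, 0, 0, 0, 0, 0, 3); (0, 0, 0, 1, 1, 1, 0); (0, 0, 0, 0, 1, 1, 0); (1, 1, 1, 0, 0, 0, 0); (0, 0, 2, 0, 0, 0, 0))


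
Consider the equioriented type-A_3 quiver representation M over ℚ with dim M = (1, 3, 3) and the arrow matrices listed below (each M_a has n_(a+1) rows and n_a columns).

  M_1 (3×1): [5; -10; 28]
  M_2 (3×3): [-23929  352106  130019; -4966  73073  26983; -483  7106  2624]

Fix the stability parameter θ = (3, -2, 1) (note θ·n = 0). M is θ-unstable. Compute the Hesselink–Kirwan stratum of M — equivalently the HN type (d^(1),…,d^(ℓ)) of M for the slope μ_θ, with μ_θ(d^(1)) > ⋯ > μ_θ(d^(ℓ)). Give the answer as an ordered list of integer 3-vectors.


Barcode: M ≅ I[1,3], I[2,3]^2. HN layers by μ_θ (3 steps, strictly decreasing):
  μ^(1)=1; μ^(2)=1/2; μ^(3)=-2

((0, 0, 3); (1, 1, 0); (0, 2, 0))


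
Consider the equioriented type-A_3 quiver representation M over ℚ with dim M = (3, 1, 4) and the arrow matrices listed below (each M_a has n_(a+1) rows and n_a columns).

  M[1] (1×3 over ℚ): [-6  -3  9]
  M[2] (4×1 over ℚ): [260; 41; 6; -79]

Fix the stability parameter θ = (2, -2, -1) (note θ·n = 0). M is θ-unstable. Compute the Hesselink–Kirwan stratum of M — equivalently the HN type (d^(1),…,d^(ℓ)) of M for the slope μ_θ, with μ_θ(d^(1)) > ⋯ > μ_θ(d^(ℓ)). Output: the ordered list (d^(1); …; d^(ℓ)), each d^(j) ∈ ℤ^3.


Interval decomposition of M: I[1,1]^2, I[1,3], I[3,3]^3.
HN type (ℓ=3): μ^(1)=2; μ^(2)=-1/3; μ^(3)=-1

((2, 0, 0); (1, 1, 1); (0, 0, 3))


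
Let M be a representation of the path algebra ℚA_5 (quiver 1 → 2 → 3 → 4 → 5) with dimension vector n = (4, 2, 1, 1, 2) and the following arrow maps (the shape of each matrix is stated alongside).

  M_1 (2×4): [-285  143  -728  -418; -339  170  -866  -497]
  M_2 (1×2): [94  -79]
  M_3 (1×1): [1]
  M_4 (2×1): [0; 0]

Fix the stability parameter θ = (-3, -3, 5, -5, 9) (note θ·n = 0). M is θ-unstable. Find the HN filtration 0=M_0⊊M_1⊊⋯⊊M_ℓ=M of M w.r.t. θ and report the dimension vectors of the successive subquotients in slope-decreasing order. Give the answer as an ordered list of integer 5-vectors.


Interval decomposition of M: I[1,1]^2, I[1,2], I[1,4], I[5,5]^2.
HN type (ℓ=3): μ^(1)=9; μ^(2)=0; μ^(3)=-3

((0, 0, 0, 0, 2); (0, 0, 1, 1, 0); (4, 2, 0, 0, 0))


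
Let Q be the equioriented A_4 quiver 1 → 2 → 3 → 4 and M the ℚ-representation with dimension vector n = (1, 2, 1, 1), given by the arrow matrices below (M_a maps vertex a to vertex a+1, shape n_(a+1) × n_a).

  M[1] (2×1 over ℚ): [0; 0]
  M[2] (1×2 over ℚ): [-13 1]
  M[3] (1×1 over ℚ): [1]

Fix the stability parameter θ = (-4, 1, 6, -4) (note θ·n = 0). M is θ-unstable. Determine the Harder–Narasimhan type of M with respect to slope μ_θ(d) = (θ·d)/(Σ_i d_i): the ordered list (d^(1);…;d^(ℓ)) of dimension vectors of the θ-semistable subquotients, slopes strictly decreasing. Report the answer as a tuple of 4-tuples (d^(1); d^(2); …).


Barcode: M ≅ I[1,1], I[2,2], I[2,4]. HN layers by μ_θ (2 steps, strictly decreasing):
  μ^(1)=1; μ^(2)=-4

((0, 2, 1, 1); (1, 0, 0, 0))


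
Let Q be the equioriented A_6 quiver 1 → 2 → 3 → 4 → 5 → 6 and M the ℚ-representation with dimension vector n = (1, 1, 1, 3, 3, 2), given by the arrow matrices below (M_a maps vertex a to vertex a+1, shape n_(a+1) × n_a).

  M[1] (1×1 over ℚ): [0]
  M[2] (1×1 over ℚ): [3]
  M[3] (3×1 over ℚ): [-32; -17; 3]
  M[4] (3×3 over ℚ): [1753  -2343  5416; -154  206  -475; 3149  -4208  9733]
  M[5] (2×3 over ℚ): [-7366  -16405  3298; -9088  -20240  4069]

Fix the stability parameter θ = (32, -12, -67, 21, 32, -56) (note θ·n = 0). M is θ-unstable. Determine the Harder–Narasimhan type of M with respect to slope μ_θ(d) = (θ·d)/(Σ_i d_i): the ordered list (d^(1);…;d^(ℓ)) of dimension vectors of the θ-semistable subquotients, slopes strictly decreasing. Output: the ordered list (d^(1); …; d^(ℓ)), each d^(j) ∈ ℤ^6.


Interval decomposition of M: I[1,1], I[2,6], I[4,5], I[4,6].
HN type (ℓ=4): μ^(1)=32; μ^(2)=21; μ^(3)=-1; μ^(4)=-79/2

((1, 0, 0, 0, 1, 0); (0, 0, 0, 1, 0, 0); (0, 0, 0, 2, 2, 2); (0, 1, 1, 0, 0, 0))


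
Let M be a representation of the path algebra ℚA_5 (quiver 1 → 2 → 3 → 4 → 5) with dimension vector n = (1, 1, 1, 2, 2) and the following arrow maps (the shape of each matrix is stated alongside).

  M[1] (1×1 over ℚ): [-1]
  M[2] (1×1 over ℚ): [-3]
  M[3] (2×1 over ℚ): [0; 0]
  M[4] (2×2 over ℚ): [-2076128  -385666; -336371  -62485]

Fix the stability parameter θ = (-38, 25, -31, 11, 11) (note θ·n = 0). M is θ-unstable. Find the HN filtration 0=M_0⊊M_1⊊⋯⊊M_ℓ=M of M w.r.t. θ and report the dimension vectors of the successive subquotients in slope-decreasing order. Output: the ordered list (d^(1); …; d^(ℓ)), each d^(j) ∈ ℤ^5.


Barcode: M ≅ I[1,3], I[4,5]^2. HN layers by μ_θ (3 steps, strictly decreasing):
  μ^(1)=11; μ^(2)=-3; μ^(3)=-38

((0, 0, 0, 2, 2); (0, 1, 1, 0, 0); (1, 0, 0, 0, 0))


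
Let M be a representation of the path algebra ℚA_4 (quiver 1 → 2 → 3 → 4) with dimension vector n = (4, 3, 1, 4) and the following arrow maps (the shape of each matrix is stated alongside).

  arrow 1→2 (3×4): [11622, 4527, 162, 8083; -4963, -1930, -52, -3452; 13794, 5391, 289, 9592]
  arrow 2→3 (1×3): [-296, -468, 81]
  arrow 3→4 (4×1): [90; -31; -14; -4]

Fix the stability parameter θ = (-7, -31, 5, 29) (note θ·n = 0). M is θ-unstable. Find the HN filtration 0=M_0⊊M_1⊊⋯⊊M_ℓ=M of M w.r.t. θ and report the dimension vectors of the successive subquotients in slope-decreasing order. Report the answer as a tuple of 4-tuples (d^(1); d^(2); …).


Via rank(M_{q-1}∘⋯∘M_p): M ≅ I[1,1], I[1,2]^2, I[1,4], I[4,4]^3.
μ_θ-semistable layers: μ^(1)=29; μ^(2)=5; μ^(3)=-7; μ^(4)=-19

((0, 0, 0, 4); (0, 0, 1, 0); (1, 0, 0, 0); (3, 3, 0, 0))


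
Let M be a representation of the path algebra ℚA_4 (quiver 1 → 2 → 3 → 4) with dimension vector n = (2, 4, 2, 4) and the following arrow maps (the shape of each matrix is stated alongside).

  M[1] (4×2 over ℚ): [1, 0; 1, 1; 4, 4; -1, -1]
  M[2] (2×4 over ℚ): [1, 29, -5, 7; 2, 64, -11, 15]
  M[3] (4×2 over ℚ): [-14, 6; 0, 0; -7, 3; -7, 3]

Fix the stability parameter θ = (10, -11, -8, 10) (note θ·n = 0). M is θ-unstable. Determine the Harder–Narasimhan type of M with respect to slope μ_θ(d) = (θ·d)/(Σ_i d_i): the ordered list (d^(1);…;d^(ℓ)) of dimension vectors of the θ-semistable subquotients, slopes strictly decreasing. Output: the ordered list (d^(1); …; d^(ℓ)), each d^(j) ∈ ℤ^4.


Via rank(M_{q-1}∘⋯∘M_p): M ≅ I[1,3], I[1,4], I[2,2]^2, I[4,4]^3.
μ_θ-semistable layers: μ^(1)=10; μ^(2)=-3; μ^(3)=-11

((0, 0, 0, 4); (2, 2, 2, 0); (0, 2, 0, 0))


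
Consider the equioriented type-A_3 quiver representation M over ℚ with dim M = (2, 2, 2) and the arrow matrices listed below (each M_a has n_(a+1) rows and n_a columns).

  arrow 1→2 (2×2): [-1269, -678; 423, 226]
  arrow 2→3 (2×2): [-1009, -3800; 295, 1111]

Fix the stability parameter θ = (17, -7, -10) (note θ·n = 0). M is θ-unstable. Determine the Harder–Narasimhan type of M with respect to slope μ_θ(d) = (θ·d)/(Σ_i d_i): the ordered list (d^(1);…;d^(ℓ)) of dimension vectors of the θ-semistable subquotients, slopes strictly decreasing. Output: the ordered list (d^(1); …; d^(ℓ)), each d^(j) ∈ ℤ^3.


Via rank(M_{q-1}∘⋯∘M_p): M ≅ I[1,1], I[1,3], I[2,3].
μ_θ-semistable layers: μ^(1)=17; μ^(2)=0; μ^(3)=-17/2

((1, 0, 0); (1, 1, 1); (0, 1, 1))


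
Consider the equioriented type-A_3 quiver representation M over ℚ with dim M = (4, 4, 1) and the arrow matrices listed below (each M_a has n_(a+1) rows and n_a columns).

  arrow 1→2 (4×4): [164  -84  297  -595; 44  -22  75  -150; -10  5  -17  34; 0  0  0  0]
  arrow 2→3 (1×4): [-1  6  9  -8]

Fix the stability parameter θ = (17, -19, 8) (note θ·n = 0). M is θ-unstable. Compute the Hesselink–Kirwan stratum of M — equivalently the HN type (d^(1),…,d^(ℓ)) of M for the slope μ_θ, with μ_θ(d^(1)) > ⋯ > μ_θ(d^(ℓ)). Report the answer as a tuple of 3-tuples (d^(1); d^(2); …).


Interval decomposition of M: I[1,1], I[1,2]^2, I[1,3], I[2,2].
HN type (ℓ=4): μ^(1)=17; μ^(2)=8; μ^(3)=-1; μ^(4)=-19

((1, 0, 0); (0, 0, 1); (3, 3, 0); (0, 1, 0))


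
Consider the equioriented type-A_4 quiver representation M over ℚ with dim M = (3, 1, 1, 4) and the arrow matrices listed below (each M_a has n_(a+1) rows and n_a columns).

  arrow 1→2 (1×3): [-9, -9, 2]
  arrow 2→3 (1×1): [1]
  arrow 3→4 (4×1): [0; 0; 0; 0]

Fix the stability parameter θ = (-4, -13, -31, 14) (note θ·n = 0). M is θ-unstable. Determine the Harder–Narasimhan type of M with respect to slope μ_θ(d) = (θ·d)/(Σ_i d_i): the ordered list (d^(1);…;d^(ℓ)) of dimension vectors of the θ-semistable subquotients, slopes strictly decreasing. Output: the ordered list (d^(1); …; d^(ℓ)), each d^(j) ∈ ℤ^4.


Via rank(M_{q-1}∘⋯∘M_p): M ≅ I[1,1]^2, I[1,3], I[4,4]^4.
μ_θ-semistable layers: μ^(1)=14; μ^(2)=-4; μ^(3)=-16

((0, 0, 0, 4); (2, 0, 0, 0); (1, 1, 1, 0))


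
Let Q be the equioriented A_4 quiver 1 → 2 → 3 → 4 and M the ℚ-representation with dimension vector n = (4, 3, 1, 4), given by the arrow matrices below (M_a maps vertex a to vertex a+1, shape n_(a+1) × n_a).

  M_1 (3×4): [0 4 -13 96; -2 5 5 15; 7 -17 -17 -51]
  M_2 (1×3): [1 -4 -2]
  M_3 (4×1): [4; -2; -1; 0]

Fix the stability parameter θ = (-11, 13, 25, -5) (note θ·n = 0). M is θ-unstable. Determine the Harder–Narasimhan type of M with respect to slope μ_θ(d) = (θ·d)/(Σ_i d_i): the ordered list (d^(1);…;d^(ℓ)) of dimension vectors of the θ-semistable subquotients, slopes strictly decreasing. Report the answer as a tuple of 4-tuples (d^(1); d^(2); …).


Interval decomposition of M: I[1,1], I[1,2]^2, I[1,4], I[4,4]^3.
HN type (ℓ=4): μ^(1)=13; μ^(2)=11; μ^(3)=-5; μ^(4)=-11

((0, 2, 0, 0); (0, 1, 1, 1); (0, 0, 0, 3); (4, 0, 0, 0))


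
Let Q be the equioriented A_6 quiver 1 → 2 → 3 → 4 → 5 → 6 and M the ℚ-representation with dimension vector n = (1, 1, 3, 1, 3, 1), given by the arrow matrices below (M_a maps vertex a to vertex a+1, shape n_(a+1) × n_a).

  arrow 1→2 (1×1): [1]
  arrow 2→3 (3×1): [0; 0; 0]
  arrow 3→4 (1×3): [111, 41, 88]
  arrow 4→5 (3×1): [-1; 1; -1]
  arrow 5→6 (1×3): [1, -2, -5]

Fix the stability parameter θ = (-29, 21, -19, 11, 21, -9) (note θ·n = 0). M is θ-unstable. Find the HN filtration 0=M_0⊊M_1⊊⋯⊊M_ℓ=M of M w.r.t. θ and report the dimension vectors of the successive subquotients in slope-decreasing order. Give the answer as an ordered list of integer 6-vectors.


Via rank(M_{q-1}∘⋯∘M_p): M ≅ I[1,2], I[3,3]^2, I[3,6], I[5,5]^2.
μ_θ-semistable layers: μ^(1)=21; μ^(2)=23/3; μ^(3)=-19; μ^(4)=-29

((0, 1, 0, 0, 2, 0); (0, 0, 0, 1, 1, 1); (0, 0, 3, 0, 0, 0); (1, 0, 0, 0, 0, 0))


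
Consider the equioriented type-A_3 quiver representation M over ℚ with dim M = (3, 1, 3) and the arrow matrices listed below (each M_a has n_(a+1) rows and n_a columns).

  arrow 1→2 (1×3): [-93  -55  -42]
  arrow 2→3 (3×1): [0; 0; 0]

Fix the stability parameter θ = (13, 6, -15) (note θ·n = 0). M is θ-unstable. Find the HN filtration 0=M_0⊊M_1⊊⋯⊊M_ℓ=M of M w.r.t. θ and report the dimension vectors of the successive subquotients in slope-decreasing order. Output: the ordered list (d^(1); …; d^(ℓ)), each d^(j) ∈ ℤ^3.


Interval decomposition of M: I[1,1]^2, I[1,2], I[3,3]^3.
HN type (ℓ=3): μ^(1)=13; μ^(2)=19/2; μ^(3)=-15

((2, 0, 0); (1, 1, 0); (0, 0, 3))


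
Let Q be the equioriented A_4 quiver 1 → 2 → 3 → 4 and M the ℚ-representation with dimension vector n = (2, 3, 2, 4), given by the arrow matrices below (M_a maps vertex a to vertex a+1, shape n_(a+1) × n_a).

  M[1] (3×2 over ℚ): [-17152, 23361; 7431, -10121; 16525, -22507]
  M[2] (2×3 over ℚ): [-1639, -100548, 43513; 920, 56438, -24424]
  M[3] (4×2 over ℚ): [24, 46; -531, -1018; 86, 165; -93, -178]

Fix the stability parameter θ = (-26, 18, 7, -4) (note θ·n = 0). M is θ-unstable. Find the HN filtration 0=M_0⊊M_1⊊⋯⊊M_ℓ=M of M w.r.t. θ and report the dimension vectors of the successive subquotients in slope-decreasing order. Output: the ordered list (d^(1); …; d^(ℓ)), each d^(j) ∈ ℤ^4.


Interval decomposition of M: I[1,4]^2, I[2,2], I[4,4]^2.
HN type (ℓ=4): μ^(1)=18; μ^(2)=7; μ^(3)=-4; μ^(4)=-26

((0, 1, 0, 0); (0, 2, 2, 2); (0, 0, 0, 2); (2, 0, 0, 0))


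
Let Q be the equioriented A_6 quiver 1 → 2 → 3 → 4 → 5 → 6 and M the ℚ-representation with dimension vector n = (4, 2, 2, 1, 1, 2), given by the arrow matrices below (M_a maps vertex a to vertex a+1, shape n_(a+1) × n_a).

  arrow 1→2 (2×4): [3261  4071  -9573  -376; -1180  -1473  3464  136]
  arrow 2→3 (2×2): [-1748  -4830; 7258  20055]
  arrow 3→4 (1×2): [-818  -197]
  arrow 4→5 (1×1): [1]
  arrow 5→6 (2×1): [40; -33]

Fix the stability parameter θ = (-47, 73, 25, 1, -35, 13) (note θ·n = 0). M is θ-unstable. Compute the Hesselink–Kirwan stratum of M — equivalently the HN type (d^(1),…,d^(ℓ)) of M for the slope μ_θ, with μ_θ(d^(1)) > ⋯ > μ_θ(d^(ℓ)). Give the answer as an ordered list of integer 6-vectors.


Barcode: M ≅ I[1,1]^2, I[1,2], I[1,6], I[3,3], I[6,6]. HN layers by μ_θ (5 steps, strictly decreasing):
  μ^(1)=73; μ^(2)=25; μ^(3)=77/5; μ^(4)=13; μ^(5)=-47

((0, 1, 0, 0, 0, 0); (0, 0, 1, 0, 0, 0); (0, 1, 1, 1, 1, 1); (0, 0, 0, 0, 0, 1); (4, 0, 0, 0, 0, 0))


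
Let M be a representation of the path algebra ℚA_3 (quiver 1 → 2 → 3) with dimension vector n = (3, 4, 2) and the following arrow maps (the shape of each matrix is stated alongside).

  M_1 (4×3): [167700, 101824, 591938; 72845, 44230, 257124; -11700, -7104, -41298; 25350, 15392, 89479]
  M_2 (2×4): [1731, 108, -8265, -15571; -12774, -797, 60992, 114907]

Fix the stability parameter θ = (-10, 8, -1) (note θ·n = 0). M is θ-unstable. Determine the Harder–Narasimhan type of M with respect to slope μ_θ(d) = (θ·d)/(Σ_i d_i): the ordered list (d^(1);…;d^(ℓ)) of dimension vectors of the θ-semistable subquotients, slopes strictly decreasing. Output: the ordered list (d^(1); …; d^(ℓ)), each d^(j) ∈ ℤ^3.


Interval decomposition of M: I[1,1], I[1,3]^2, I[2,2]^2.
HN type (ℓ=3): μ^(1)=8; μ^(2)=7/2; μ^(3)=-10

((0, 2, 0); (0, 2, 2); (3, 0, 0))


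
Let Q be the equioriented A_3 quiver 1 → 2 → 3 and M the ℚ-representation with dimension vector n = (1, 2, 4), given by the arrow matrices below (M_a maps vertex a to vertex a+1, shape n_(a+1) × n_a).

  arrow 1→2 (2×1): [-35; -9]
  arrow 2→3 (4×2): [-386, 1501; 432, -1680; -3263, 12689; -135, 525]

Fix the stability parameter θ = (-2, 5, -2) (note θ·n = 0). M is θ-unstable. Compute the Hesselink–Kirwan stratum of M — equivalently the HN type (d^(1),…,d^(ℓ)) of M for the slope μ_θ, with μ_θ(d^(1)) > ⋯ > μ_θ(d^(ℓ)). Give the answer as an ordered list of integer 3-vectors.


Via rank(M_{q-1}∘⋯∘M_p): M ≅ I[1,3], I[2,3], I[3,3]^2.
μ_θ-semistable layers: μ^(1)=3/2; μ^(2)=-2

((0, 2, 2); (1, 0, 2))


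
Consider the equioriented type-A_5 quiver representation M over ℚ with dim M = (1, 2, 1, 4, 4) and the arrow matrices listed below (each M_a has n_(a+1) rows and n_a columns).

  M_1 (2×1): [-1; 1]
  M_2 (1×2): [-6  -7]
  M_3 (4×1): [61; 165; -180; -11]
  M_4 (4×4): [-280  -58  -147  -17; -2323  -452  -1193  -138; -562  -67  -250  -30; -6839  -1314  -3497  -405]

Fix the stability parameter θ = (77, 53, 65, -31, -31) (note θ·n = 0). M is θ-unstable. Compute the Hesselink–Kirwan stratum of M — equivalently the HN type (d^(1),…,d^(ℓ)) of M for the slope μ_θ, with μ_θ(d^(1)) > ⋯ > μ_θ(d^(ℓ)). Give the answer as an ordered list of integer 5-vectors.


Via rank(M_{q-1}∘⋯∘M_p): M ≅ I[1,5], I[2,2], I[4,5]^3.
μ_θ-semistable layers: μ^(1)=53; μ^(2)=133/5; μ^(3)=-31

((0, 1, 0, 0, 0); (1, 1, 1, 1, 1); (0, 0, 0, 3, 3))


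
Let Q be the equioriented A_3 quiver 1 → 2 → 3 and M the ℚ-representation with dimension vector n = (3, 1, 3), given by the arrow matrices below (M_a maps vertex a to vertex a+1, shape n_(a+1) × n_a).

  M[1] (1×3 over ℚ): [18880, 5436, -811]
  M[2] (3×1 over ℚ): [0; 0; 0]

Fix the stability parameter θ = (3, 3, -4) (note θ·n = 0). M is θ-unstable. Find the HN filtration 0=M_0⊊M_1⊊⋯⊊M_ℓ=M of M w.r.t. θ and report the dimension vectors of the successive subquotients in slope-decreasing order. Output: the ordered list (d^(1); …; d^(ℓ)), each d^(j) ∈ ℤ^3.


Barcode: M ≅ I[1,1]^2, I[1,2], I[3,3]^3. HN layers by μ_θ (2 steps, strictly decreasing):
  μ^(1)=3; μ^(2)=-4

((3, 1, 0); (0, 0, 3))


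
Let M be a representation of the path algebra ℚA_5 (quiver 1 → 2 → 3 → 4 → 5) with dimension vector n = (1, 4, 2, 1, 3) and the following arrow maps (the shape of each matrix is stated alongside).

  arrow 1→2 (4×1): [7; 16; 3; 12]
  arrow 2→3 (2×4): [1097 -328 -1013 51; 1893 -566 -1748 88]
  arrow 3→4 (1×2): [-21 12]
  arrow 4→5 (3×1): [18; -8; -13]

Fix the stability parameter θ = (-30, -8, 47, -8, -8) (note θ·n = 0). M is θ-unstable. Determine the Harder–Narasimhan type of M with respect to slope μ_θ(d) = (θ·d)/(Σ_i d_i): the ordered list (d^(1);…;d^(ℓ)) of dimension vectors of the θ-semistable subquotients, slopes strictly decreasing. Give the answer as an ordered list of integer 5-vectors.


Barcode: M ≅ I[1,3], I[2,2]^2, I[2,5], I[5,5]^2. HN layers by μ_θ (4 steps, strictly decreasing):
  μ^(1)=47; μ^(2)=31/3; μ^(3)=-8; μ^(4)=-30

((0, 0, 1, 0, 0); (0, 0, 1, 1, 1); (0, 4, 0, 0, 2); (1, 0, 0, 0, 0))


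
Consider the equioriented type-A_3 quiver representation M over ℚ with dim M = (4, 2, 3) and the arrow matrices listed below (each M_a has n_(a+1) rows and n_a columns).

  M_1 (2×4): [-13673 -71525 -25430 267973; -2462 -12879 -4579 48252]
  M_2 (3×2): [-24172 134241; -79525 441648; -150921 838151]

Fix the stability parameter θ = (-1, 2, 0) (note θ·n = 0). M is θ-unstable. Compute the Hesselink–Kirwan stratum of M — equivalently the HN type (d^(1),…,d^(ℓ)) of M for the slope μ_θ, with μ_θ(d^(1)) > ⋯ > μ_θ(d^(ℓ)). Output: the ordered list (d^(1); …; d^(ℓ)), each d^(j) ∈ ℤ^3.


Via rank(M_{q-1}∘⋯∘M_p): M ≅ I[1,1]^2, I[1,3]^2, I[3,3].
μ_θ-semistable layers: μ^(1)=1; μ^(2)=0; μ^(3)=-1

((0, 2, 2); (0, 0, 1); (4, 0, 0))


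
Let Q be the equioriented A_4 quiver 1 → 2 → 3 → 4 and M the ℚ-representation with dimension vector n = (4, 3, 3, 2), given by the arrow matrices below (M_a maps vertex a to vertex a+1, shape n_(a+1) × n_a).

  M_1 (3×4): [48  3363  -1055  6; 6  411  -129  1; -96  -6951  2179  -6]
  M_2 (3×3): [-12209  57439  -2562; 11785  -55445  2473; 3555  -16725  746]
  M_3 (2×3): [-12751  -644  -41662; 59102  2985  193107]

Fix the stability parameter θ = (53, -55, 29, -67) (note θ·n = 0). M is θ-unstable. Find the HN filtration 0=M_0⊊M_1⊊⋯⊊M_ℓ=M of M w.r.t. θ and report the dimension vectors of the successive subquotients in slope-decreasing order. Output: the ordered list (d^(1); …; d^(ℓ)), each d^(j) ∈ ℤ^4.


Via rank(M_{q-1}∘⋯∘M_p): M ≅ I[1,1]^2, I[1,4]^2, I[2,2], I[3,3].
μ_θ-semistable layers: μ^(1)=53; μ^(2)=29; μ^(3)=-10; μ^(4)=-55

((2, 0, 0, 0); (0, 0, 1, 0); (2, 2, 2, 2); (0, 1, 0, 0))
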